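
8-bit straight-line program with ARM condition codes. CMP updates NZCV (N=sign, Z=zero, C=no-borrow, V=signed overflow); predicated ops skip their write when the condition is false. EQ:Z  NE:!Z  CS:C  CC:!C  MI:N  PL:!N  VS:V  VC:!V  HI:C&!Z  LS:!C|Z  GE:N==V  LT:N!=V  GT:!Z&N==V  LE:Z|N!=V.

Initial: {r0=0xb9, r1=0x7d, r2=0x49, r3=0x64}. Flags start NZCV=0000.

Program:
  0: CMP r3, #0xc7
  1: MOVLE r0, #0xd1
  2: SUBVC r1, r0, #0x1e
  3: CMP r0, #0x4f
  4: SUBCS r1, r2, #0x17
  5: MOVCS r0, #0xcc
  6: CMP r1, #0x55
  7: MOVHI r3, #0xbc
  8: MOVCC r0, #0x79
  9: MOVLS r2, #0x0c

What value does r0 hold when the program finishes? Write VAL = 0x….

[0] flags=1001 → (cmp)
[1] flags=1001 LE?F → skip
[2] flags=1001 VC?F → skip
[3] flags=0011 → (cmp)
[4] flags=0011 CS?T → r1=0x32
[5] flags=0011 CS?T → r0=0xcc
[6] flags=1000 → (cmp)
[7] flags=1000 HI?F → skip
[8] flags=1000 CC?T → r0=0x79
[9] flags=1000 LS?T → r2=0x0c

VAL = 0x79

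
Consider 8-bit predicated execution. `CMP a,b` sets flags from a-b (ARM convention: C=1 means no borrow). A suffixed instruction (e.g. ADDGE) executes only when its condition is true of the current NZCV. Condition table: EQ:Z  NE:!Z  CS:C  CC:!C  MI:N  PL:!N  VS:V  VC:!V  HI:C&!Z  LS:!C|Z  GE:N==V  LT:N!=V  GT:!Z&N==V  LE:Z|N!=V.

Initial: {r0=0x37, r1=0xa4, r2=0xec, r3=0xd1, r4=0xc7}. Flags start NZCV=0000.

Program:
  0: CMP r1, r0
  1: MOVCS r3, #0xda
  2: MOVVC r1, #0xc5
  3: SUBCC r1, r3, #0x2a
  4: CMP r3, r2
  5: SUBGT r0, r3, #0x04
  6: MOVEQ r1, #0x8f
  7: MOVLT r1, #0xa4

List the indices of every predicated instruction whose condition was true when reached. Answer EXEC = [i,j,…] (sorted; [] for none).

EXEC = [1,7]

0: ✓ CMP  NZCV=0011
1: ✓ MOVCS  r3←0xda
2: · MOVVC
3: · SUBCC
4: ✓ CMP  NZCV=1000
5: · SUBGT
6: · MOVEQ
7: ✓ MOVLT  r1←0xa4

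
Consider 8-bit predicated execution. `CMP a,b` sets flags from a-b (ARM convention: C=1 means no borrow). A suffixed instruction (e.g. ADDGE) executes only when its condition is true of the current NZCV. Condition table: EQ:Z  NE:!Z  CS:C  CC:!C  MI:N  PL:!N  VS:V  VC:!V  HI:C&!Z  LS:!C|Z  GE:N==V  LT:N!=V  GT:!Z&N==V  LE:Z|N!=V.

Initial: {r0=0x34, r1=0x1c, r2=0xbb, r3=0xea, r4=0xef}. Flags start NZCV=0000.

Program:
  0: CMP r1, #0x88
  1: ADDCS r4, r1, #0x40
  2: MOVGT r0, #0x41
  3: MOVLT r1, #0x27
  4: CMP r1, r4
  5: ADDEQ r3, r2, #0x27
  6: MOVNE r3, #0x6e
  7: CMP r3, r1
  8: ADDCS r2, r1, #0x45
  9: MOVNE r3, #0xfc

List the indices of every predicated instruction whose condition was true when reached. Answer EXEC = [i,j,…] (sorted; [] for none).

EXEC = [2,6,8,9]

0: ✓ CMP  NZCV=1001
1: · ADDCS
2: ✓ MOVGT  r0←0x41
3: · MOVLT
4: ✓ CMP  NZCV=0000
5: · ADDEQ
6: ✓ MOVNE  r3←0x6e
7: ✓ CMP  NZCV=0010
8: ✓ ADDCS  r2←0x61
9: ✓ MOVNE  r3←0xfc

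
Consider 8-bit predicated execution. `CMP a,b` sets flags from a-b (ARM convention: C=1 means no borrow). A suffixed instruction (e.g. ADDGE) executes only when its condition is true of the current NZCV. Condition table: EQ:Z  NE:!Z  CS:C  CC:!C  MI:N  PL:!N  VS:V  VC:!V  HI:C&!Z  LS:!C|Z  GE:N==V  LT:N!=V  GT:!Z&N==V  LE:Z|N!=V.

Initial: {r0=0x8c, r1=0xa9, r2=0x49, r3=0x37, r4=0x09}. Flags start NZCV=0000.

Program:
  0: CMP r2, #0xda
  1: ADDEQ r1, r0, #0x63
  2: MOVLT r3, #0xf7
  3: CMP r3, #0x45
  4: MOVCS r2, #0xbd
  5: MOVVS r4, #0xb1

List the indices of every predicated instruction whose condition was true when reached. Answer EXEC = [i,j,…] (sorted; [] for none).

0: ✓ CMP  NZCV=0000
1: · ADDEQ
2: · MOVLT
3: ✓ CMP  NZCV=1000
4: · MOVCS
5: · MOVVS

EXEC = []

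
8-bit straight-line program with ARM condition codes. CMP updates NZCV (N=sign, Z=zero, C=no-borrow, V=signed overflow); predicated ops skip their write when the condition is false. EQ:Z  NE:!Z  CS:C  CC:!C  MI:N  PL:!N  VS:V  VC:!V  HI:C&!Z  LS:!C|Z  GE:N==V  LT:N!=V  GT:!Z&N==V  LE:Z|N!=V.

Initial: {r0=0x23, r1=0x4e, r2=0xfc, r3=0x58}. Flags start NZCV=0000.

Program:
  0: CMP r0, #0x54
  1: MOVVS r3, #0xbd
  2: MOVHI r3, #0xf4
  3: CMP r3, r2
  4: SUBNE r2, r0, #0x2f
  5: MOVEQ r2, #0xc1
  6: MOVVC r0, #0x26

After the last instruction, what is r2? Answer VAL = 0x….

VAL = 0xf4

[0] flags=1000 → (cmp)
[1] flags=1000 VS?F → skip
[2] flags=1000 HI?F → skip
[3] flags=0000 → (cmp)
[4] flags=0000 NE?T → r2=0xf4
[5] flags=0000 EQ?F → skip
[6] flags=0000 VC?T → r0=0x26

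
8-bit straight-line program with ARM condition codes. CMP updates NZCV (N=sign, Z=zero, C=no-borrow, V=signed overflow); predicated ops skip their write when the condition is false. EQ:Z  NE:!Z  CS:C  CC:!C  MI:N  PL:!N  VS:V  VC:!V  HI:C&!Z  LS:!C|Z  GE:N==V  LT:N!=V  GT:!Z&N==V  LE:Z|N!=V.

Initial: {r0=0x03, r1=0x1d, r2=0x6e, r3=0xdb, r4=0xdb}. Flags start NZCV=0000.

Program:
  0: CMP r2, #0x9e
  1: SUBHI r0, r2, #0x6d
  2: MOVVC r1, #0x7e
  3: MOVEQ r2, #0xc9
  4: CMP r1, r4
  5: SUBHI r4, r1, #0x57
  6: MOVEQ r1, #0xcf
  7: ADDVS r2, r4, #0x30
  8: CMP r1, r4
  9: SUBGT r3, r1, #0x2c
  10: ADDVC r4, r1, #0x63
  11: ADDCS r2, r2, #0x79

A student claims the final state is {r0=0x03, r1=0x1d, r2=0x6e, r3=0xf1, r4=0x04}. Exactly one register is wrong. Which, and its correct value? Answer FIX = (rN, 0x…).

[0] flags=1001 → (cmp)
[1] flags=1001 HI?F → skip
[2] flags=1001 VC?F → skip
[3] flags=1001 EQ?F → skip
[4] flags=0000 → (cmp)
[5] flags=0000 HI?F → skip
[6] flags=0000 EQ?F → skip
[7] flags=0000 VS?F → skip
[8] flags=0000 → (cmp)
[9] flags=0000 GT?T → r3=0xf1
[10] flags=0000 VC?T → r4=0x80
[11] flags=0000 CS?F → skip

FIX = (r4, 0x80)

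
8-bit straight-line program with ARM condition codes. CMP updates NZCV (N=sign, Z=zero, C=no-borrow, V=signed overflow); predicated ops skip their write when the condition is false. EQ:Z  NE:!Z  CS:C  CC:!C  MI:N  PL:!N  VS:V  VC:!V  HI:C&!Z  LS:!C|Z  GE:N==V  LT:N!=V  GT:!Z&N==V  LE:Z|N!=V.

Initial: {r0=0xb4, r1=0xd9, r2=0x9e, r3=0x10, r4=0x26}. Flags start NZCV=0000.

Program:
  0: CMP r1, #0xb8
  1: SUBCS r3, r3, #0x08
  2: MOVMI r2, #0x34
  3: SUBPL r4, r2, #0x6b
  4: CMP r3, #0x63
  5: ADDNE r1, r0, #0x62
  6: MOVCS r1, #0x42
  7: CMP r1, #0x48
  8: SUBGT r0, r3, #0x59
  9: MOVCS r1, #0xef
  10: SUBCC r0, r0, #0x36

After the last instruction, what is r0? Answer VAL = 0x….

[0] flags=0010 → (cmp)
[1] flags=0010 CS?T → r3=0x08
[2] flags=0010 MI?F → skip
[3] flags=0010 PL?T → r4=0x33
[4] flags=1000 → (cmp)
[5] flags=1000 NE?T → r1=0x16
[6] flags=1000 CS?F → skip
[7] flags=1000 → (cmp)
[8] flags=1000 GT?F → skip
[9] flags=1000 CS?F → skip
[10] flags=1000 CC?T → r0=0x7e

VAL = 0x7e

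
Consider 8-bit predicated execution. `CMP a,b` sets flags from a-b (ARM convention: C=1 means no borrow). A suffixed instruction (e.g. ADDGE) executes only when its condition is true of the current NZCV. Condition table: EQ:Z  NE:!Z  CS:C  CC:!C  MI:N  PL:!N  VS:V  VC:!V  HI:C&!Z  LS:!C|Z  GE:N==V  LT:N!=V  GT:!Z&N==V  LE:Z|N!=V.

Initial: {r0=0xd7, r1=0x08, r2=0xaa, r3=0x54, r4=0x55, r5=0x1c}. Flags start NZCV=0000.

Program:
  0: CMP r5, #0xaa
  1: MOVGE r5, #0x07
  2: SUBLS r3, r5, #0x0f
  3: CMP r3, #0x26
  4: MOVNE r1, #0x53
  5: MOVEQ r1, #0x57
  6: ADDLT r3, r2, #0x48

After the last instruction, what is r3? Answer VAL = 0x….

0: ✓ CMP  NZCV=0000
1: ✓ MOVGE  r5←0x07
2: ✓ SUBLS  r3←0xf8
3: ✓ CMP  NZCV=1010
4: ✓ MOVNE  r1←0x53
5: · MOVEQ
6: ✓ ADDLT  r3←0xf2

VAL = 0xf2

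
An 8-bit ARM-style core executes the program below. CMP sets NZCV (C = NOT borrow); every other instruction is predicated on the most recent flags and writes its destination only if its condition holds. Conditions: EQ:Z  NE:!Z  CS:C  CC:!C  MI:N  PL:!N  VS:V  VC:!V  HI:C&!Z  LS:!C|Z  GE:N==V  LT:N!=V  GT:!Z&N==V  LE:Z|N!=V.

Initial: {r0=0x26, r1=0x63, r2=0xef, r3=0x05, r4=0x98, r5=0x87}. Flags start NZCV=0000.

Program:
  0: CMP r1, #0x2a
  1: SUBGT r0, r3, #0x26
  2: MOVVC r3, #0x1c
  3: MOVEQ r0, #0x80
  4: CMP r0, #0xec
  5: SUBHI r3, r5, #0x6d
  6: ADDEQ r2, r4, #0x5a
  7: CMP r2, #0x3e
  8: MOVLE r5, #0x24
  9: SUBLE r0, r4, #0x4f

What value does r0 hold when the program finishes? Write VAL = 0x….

VAL = 0x49

[0] flags=0010 → (cmp)
[1] flags=0010 GT?T → r0=0xdf
[2] flags=0010 VC?T → r3=0x1c
[3] flags=0010 EQ?F → skip
[4] flags=1000 → (cmp)
[5] flags=1000 HI?F → skip
[6] flags=1000 EQ?F → skip
[7] flags=1010 → (cmp)
[8] flags=1010 LE?T → r5=0x24
[9] flags=1010 LE?T → r0=0x49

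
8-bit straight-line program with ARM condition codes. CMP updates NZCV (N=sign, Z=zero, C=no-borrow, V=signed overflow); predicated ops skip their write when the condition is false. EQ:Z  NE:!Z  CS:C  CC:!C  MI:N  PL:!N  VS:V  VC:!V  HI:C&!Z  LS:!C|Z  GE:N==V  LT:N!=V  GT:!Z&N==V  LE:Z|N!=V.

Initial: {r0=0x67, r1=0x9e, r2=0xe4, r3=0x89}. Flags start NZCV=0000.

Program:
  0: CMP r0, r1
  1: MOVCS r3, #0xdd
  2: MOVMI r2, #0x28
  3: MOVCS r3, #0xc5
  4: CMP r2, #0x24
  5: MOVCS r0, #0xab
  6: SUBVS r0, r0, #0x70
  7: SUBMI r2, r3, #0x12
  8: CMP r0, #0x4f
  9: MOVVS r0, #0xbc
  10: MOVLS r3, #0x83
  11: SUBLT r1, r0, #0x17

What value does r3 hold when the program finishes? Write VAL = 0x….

VAL = 0x89

[0] flags=1001 → (cmp)
[1] flags=1001 CS?F → skip
[2] flags=1001 MI?T → r2=0x28
[3] flags=1001 CS?F → skip
[4] flags=0010 → (cmp)
[5] flags=0010 CS?T → r0=0xab
[6] flags=0010 VS?F → skip
[7] flags=0010 MI?F → skip
[8] flags=0011 → (cmp)
[9] flags=0011 VS?T → r0=0xbc
[10] flags=0011 LS?F → skip
[11] flags=0011 LT?T → r1=0xa5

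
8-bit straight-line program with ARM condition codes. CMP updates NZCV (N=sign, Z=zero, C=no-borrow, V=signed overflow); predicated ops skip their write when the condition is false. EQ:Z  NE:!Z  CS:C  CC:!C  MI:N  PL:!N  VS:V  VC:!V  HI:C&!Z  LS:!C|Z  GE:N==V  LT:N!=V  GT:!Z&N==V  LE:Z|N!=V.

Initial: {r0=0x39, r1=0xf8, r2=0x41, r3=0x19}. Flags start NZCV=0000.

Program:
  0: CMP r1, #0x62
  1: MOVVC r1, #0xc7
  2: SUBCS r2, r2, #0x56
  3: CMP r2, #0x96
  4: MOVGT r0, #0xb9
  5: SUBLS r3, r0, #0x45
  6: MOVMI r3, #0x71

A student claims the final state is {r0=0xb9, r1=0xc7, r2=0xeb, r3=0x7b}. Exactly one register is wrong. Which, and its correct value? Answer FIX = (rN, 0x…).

[0] flags=1010 → (cmp)
[1] flags=1010 VC?T → r1=0xc7
[2] flags=1010 CS?T → r2=0xeb
[3] flags=0010 → (cmp)
[4] flags=0010 GT?T → r0=0xb9
[5] flags=0010 LS?F → skip
[6] flags=0010 MI?F → skip

FIX = (r3, 0x19)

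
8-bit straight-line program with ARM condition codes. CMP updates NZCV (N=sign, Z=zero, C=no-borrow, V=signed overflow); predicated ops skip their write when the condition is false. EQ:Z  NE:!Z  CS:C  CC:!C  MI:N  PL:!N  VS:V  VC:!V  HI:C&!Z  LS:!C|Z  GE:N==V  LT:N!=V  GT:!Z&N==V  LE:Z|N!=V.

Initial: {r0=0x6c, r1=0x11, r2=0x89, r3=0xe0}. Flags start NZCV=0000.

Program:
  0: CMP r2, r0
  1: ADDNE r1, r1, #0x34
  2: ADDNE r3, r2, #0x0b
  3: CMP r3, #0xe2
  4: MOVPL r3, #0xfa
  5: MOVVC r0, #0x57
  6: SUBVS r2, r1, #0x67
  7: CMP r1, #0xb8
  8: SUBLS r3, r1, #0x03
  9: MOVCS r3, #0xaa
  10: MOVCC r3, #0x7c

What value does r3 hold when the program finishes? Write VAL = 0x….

VAL = 0x7c

0: ✓ CMP  NZCV=0011
1: ✓ ADDNE  r1←0x45
2: ✓ ADDNE  r3←0x94
3: ✓ CMP  NZCV=1000
4: · MOVPL
5: ✓ MOVVC  r0←0x57
6: · SUBVS
7: ✓ CMP  NZCV=1001
8: ✓ SUBLS  r3←0x42
9: · MOVCS
10: ✓ MOVCC  r3←0x7c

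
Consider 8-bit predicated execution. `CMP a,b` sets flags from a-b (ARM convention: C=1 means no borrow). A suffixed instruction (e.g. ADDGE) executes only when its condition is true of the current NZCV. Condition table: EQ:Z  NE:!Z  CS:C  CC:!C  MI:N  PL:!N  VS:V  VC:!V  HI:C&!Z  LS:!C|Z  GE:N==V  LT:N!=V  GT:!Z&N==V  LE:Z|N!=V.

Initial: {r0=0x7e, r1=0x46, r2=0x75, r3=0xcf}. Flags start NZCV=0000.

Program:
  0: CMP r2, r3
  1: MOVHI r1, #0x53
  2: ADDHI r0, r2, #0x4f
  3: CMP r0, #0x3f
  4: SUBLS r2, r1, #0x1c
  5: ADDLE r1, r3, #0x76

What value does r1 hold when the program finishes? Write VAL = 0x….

0: ✓ CMP  NZCV=1001
1: · MOVHI
2: · ADDHI
3: ✓ CMP  NZCV=0010
4: · SUBLS
5: · ADDLE

VAL = 0x46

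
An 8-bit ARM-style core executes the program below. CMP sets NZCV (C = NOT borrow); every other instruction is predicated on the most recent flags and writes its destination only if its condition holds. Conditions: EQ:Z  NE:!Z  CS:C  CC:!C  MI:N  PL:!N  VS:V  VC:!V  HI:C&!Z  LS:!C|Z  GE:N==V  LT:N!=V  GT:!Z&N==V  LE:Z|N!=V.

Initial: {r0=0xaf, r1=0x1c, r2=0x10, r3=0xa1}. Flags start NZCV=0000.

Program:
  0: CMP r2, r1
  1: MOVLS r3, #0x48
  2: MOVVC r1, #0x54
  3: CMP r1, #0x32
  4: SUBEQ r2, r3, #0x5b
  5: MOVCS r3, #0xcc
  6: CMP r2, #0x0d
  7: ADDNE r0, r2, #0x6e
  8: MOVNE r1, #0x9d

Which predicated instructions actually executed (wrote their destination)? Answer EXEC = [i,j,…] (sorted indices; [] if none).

EXEC = [1,2,5,7,8]

0: ✓ CMP  NZCV=1000
1: ✓ MOVLS  r3←0x48
2: ✓ MOVVC  r1←0x54
3: ✓ CMP  NZCV=0010
4: · SUBEQ
5: ✓ MOVCS  r3←0xcc
6: ✓ CMP  NZCV=0010
7: ✓ ADDNE  r0←0x7e
8: ✓ MOVNE  r1←0x9d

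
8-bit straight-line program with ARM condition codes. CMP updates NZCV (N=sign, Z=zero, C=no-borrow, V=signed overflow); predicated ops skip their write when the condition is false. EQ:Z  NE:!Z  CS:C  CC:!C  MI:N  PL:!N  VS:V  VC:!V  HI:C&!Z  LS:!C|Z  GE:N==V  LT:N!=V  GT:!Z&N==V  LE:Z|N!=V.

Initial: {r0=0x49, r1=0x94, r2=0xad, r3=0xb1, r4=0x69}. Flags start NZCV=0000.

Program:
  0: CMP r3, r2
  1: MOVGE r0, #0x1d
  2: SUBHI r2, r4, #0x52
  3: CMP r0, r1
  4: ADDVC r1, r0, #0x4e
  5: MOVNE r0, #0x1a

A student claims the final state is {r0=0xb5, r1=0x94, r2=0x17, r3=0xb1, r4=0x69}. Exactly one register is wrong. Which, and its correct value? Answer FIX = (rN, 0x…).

FIX = (r0, 0x1a)

[0] flags=0010 → (cmp)
[1] flags=0010 GE?T → r0=0x1d
[2] flags=0010 HI?T → r2=0x17
[3] flags=1001 → (cmp)
[4] flags=1001 VC?F → skip
[5] flags=1001 NE?T → r0=0x1a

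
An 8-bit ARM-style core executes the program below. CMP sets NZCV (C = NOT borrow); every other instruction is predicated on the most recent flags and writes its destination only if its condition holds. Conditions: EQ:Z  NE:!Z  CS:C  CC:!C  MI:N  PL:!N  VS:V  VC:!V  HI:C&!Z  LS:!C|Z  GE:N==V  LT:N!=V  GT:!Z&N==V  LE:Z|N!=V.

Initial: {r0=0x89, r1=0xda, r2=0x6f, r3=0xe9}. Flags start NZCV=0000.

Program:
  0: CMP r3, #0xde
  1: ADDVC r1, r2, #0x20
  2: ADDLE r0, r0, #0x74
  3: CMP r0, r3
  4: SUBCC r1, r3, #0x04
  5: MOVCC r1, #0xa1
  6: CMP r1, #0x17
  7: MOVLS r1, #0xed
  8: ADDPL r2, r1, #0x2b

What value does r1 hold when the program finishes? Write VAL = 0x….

VAL = 0xa1

[0] flags=0010 → (cmp)
[1] flags=0010 VC?T → r1=0x8f
[2] flags=0010 LE?F → skip
[3] flags=1000 → (cmp)
[4] flags=1000 CC?T → r1=0xe5
[5] flags=1000 CC?T → r1=0xa1
[6] flags=1010 → (cmp)
[7] flags=1010 LS?F → skip
[8] flags=1010 PL?F → skip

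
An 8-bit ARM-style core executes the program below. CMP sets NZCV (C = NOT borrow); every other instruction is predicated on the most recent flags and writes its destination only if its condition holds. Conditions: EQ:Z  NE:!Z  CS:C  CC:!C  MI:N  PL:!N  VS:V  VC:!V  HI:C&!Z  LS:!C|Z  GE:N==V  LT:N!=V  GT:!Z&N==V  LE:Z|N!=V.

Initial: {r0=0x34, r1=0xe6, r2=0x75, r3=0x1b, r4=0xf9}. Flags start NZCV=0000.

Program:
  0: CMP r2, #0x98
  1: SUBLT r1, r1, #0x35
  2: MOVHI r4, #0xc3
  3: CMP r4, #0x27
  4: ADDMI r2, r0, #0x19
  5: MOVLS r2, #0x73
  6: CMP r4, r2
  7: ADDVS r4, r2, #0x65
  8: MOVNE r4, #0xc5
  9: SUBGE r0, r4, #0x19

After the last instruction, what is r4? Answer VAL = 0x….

VAL = 0xc5

0: ✓ CMP  NZCV=1001
1: · SUBLT
2: · MOVHI
3: ✓ CMP  NZCV=1010
4: ✓ ADDMI  r2←0x4d
5: · MOVLS
6: ✓ CMP  NZCV=1010
7: · ADDVS
8: ✓ MOVNE  r4←0xc5
9: · SUBGE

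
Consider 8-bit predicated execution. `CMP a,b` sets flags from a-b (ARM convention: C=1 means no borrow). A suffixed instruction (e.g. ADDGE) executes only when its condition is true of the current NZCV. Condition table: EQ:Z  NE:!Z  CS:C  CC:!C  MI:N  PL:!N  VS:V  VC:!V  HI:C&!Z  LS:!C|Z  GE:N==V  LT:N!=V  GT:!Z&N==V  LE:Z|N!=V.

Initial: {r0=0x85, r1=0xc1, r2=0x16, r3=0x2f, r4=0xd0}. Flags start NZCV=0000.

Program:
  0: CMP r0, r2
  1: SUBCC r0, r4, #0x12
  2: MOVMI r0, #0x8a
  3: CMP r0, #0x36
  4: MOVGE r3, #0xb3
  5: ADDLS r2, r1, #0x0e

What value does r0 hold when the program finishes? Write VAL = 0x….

[0] flags=0011 → (cmp)
[1] flags=0011 CC?F → skip
[2] flags=0011 MI?F → skip
[3] flags=0011 → (cmp)
[4] flags=0011 GE?F → skip
[5] flags=0011 LS?F → skip

VAL = 0x85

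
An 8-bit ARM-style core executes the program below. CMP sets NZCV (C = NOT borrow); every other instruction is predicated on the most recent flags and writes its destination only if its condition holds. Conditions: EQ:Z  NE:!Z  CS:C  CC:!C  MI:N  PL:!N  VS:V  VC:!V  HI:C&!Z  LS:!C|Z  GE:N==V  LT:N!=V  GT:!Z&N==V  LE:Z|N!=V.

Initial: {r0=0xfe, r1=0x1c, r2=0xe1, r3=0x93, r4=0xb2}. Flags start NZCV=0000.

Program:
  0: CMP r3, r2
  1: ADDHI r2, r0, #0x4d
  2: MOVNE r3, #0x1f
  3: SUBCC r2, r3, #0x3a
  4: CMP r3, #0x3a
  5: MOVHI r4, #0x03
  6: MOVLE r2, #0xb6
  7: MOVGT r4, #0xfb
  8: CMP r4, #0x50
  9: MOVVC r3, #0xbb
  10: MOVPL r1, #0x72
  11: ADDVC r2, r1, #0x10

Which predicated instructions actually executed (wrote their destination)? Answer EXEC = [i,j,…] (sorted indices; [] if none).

EXEC = [2,3,6,10]

0: ✓ CMP  NZCV=1000
1: · ADDHI
2: ✓ MOVNE  r3←0x1f
3: ✓ SUBCC  r2←0xe5
4: ✓ CMP  NZCV=1000
5: · MOVHI
6: ✓ MOVLE  r2←0xb6
7: · MOVGT
8: ✓ CMP  NZCV=0011
9: · MOVVC
10: ✓ MOVPL  r1←0x72
11: · ADDVC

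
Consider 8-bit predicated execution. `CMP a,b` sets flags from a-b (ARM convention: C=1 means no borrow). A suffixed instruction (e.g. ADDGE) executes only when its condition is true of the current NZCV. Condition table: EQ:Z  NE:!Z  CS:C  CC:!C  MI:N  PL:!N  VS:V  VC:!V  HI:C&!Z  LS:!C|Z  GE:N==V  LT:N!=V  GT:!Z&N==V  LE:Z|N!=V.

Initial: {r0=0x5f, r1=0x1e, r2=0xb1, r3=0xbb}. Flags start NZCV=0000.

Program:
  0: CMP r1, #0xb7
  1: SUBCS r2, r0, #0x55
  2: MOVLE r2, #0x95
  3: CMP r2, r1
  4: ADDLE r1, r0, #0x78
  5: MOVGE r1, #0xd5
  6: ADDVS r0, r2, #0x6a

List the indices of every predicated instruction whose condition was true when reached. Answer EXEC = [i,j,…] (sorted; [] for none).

EXEC = [4]

[0] flags=0000 → (cmp)
[1] flags=0000 CS?F → skip
[2] flags=0000 LE?F → skip
[3] flags=1010 → (cmp)
[4] flags=1010 LE?T → r1=0xd7
[5] flags=1010 GE?F → skip
[6] flags=1010 VS?F → skip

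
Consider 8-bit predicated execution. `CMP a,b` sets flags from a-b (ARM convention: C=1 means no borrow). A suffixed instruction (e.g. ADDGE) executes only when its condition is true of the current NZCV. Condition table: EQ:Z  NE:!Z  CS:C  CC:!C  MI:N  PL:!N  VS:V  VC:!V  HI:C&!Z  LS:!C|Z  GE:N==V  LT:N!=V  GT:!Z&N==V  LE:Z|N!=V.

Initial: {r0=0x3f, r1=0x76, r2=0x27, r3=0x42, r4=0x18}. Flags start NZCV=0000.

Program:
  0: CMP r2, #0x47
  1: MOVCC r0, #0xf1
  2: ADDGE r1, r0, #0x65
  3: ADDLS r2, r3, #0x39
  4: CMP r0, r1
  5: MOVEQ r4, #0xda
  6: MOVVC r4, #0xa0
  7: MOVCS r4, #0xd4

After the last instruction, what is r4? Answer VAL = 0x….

0: ✓ CMP  NZCV=1000
1: ✓ MOVCC  r0←0xf1
2: · ADDGE
3: ✓ ADDLS  r2←0x7b
4: ✓ CMP  NZCV=0011
5: · MOVEQ
6: · MOVVC
7: ✓ MOVCS  r4←0xd4

VAL = 0xd4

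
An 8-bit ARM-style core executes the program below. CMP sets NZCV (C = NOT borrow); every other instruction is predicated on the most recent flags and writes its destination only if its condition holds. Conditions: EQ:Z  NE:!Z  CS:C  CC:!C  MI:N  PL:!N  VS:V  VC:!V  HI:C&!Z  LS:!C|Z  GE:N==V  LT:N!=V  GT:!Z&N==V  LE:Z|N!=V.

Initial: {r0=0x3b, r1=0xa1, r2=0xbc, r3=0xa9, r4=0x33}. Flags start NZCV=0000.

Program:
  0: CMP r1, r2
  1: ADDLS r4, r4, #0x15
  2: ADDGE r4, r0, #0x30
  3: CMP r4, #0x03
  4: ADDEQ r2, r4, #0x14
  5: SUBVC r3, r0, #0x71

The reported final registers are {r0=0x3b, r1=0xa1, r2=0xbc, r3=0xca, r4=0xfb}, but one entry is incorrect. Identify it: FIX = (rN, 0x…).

0: ✓ CMP  NZCV=1000
1: ✓ ADDLS  r4←0x48
2: · ADDGE
3: ✓ CMP  NZCV=0010
4: · ADDEQ
5: ✓ SUBVC  r3←0xca

FIX = (r4, 0x48)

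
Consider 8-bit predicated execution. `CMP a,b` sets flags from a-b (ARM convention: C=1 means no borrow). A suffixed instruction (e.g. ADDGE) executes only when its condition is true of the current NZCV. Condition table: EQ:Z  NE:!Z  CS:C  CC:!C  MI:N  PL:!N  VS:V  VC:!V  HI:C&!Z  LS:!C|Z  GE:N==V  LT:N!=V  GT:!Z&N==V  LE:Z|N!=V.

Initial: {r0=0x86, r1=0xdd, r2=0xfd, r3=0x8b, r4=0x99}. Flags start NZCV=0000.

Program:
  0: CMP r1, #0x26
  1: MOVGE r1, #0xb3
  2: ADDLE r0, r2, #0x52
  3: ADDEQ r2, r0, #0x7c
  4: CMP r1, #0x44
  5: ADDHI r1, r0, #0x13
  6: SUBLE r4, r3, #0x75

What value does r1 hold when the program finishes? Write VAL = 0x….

VAL = 0x62

0: ✓ CMP  NZCV=1010
1: · MOVGE
2: ✓ ADDLE  r0←0x4f
3: · ADDEQ
4: ✓ CMP  NZCV=1010
5: ✓ ADDHI  r1←0x62
6: ✓ SUBLE  r4←0x16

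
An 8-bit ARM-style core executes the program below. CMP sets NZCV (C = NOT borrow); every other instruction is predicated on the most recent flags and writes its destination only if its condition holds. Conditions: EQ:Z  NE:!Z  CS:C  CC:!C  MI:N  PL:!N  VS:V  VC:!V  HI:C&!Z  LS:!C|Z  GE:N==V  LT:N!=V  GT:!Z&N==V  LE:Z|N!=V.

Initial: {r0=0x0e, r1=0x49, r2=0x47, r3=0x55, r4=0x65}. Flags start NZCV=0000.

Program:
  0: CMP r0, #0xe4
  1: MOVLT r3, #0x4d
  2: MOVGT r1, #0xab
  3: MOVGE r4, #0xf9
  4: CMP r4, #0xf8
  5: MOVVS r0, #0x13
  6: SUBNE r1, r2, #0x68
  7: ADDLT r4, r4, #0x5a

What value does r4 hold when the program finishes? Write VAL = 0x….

VAL = 0xf9

0: ✓ CMP  NZCV=0000
1: · MOVLT
2: ✓ MOVGT  r1←0xab
3: ✓ MOVGE  r4←0xf9
4: ✓ CMP  NZCV=0010
5: · MOVVS
6: ✓ SUBNE  r1←0xdf
7: · ADDLT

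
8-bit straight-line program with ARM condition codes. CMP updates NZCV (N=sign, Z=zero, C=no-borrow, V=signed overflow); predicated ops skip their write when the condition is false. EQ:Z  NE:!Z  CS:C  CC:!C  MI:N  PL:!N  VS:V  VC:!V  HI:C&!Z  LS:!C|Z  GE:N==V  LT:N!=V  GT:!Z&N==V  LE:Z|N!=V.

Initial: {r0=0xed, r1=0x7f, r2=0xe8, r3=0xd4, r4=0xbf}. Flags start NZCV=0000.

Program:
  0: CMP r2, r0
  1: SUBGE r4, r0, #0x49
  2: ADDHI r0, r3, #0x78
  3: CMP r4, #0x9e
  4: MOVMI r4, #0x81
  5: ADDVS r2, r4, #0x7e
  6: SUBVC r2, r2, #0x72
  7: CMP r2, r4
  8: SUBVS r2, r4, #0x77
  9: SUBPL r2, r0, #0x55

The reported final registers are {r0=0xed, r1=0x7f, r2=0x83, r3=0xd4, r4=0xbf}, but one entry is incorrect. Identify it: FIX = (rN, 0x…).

0: ✓ CMP  NZCV=1000
1: · SUBGE
2: · ADDHI
3: ✓ CMP  NZCV=0010
4: · MOVMI
5: · ADDVS
6: ✓ SUBVC  r2←0x76
7: ✓ CMP  NZCV=1001
8: ✓ SUBVS  r2←0x48
9: · SUBPL

FIX = (r2, 0x48)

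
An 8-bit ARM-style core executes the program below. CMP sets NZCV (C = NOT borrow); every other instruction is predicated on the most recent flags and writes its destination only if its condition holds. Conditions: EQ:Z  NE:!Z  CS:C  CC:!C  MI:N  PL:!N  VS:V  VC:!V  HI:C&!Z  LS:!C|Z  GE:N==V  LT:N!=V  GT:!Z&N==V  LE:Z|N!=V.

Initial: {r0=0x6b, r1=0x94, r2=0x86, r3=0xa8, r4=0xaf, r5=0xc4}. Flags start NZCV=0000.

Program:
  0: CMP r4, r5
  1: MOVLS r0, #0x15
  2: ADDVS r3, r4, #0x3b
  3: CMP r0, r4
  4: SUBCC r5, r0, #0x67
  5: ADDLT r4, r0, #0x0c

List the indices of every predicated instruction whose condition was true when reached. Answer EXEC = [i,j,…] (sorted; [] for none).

EXEC = [1,4]

0: ✓ CMP  NZCV=1000
1: ✓ MOVLS  r0←0x15
2: · ADDVS
3: ✓ CMP  NZCV=0000
4: ✓ SUBCC  r5←0xae
5: · ADDLT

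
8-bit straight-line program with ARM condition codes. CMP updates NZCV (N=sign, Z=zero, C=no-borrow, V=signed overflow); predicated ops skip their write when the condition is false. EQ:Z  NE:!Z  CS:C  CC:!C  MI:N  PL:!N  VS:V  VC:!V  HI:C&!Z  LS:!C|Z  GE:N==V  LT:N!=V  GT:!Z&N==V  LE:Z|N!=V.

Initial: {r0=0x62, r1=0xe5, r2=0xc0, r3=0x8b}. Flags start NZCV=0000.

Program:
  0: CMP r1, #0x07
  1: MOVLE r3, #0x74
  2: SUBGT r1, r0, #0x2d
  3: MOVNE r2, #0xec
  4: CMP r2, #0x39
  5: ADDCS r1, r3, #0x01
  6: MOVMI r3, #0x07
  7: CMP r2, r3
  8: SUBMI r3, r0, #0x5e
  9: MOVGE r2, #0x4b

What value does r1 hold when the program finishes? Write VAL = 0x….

[0] flags=1010 → (cmp)
[1] flags=1010 LE?T → r3=0x74
[2] flags=1010 GT?F → skip
[3] flags=1010 NE?T → r2=0xec
[4] flags=1010 → (cmp)
[5] flags=1010 CS?T → r1=0x75
[6] flags=1010 MI?T → r3=0x07
[7] flags=1010 → (cmp)
[8] flags=1010 MI?T → r3=0x04
[9] flags=1010 GE?F → skip

VAL = 0x75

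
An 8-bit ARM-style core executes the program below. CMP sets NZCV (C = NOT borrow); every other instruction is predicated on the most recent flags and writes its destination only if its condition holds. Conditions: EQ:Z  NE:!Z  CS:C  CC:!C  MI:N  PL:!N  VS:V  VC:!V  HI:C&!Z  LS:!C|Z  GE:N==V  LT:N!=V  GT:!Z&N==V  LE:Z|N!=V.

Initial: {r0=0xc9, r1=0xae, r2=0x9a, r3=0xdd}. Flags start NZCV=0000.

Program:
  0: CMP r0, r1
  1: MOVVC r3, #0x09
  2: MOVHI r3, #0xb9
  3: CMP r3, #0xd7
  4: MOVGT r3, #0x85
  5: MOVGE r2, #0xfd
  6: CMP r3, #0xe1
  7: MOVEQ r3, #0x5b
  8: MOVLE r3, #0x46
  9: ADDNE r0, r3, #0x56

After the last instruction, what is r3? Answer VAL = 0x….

0: ✓ CMP  NZCV=0010
1: ✓ MOVVC  r3←0x09
2: ✓ MOVHI  r3←0xb9
3: ✓ CMP  NZCV=1000
4: · MOVGT
5: · MOVGE
6: ✓ CMP  NZCV=1000
7: · MOVEQ
8: ✓ MOVLE  r3←0x46
9: ✓ ADDNE  r0←0x9c

VAL = 0x46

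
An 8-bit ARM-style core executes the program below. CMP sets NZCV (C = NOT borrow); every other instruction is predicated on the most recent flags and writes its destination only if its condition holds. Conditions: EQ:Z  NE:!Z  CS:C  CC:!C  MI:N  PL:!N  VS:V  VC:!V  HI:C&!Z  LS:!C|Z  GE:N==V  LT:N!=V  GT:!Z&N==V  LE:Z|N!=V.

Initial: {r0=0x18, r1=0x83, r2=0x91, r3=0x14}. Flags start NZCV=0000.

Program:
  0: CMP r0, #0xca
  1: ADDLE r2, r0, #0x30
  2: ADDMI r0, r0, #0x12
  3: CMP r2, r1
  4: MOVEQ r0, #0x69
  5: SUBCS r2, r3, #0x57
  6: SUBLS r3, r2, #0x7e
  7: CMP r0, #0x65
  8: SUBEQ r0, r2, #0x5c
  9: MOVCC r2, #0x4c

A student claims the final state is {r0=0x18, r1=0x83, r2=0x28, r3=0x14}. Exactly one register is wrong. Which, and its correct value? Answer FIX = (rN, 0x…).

FIX = (r2, 0x4c)

0: ✓ CMP  NZCV=0000
1: · ADDLE
2: · ADDMI
3: ✓ CMP  NZCV=0010
4: · MOVEQ
5: ✓ SUBCS  r2←0xbd
6: · SUBLS
7: ✓ CMP  NZCV=1000
8: · SUBEQ
9: ✓ MOVCC  r2←0x4c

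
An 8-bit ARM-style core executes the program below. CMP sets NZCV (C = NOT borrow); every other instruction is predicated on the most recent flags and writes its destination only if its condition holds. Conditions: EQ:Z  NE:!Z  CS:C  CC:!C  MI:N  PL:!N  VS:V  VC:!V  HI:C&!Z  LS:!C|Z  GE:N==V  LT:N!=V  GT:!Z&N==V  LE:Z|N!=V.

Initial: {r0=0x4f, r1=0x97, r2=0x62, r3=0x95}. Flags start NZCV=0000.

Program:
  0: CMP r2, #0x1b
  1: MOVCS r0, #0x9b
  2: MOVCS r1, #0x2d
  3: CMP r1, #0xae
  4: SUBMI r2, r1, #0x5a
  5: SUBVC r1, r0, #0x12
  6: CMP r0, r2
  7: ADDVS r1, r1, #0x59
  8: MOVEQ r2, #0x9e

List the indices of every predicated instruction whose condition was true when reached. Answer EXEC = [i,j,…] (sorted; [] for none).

EXEC = [1,2,5,7]

[0] flags=0010 → (cmp)
[1] flags=0010 CS?T → r0=0x9b
[2] flags=0010 CS?T → r1=0x2d
[3] flags=0000 → (cmp)
[4] flags=0000 MI?F → skip
[5] flags=0000 VC?T → r1=0x89
[6] flags=0011 → (cmp)
[7] flags=0011 VS?T → r1=0xe2
[8] flags=0011 EQ?F → skip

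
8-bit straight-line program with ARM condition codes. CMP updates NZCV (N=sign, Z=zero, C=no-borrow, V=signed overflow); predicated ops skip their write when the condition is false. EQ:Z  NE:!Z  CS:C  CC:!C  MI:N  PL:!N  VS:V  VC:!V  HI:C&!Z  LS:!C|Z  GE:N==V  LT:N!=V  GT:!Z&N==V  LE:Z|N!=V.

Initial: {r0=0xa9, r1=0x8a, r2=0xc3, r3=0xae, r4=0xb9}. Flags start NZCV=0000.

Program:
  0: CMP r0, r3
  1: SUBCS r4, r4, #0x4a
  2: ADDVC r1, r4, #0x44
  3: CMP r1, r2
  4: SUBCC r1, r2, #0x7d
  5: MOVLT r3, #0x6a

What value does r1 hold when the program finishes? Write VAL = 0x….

0: ✓ CMP  NZCV=1000
1: · SUBCS
2: ✓ ADDVC  r1←0xfd
3: ✓ CMP  NZCV=0010
4: · SUBCC
5: · MOVLT

VAL = 0xfd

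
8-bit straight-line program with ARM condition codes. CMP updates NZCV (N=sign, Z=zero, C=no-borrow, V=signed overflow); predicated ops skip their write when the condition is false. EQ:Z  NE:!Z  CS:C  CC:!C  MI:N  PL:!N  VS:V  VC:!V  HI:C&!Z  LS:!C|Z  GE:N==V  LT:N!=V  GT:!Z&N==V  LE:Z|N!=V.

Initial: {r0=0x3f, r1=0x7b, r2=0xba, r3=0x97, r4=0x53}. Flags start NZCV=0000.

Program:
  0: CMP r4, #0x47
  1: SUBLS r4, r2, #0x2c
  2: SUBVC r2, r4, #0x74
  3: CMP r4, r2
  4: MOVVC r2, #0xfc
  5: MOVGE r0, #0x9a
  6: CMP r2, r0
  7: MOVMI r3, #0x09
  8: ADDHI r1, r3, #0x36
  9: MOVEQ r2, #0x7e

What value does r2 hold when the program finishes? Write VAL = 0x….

VAL = 0xfc

[0] flags=0010 → (cmp)
[1] flags=0010 LS?F → skip
[2] flags=0010 VC?T → r2=0xdf
[3] flags=0000 → (cmp)
[4] flags=0000 VC?T → r2=0xfc
[5] flags=0000 GE?T → r0=0x9a
[6] flags=0010 → (cmp)
[7] flags=0010 MI?F → skip
[8] flags=0010 HI?T → r1=0xcd
[9] flags=0010 EQ?F → skip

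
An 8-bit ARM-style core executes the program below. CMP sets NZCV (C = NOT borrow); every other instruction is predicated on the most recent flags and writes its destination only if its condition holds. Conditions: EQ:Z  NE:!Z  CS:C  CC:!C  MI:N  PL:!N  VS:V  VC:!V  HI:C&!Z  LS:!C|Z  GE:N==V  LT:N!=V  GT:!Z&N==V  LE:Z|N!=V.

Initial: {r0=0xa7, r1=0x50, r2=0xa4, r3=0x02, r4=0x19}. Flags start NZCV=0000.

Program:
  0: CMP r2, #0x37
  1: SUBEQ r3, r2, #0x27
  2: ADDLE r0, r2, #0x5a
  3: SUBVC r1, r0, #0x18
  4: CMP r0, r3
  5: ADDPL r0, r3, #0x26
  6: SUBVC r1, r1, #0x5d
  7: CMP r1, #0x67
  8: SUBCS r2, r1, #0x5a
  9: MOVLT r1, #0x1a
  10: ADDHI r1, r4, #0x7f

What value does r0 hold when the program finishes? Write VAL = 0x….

VAL = 0xfe

0: ✓ CMP  NZCV=0011
1: · SUBEQ
2: ✓ ADDLE  r0←0xfe
3: · SUBVC
4: ✓ CMP  NZCV=1010
5: · ADDPL
6: ✓ SUBVC  r1←0xf3
7: ✓ CMP  NZCV=1010
8: ✓ SUBCS  r2←0x99
9: ✓ MOVLT  r1←0x1a
10: ✓ ADDHI  r1←0x98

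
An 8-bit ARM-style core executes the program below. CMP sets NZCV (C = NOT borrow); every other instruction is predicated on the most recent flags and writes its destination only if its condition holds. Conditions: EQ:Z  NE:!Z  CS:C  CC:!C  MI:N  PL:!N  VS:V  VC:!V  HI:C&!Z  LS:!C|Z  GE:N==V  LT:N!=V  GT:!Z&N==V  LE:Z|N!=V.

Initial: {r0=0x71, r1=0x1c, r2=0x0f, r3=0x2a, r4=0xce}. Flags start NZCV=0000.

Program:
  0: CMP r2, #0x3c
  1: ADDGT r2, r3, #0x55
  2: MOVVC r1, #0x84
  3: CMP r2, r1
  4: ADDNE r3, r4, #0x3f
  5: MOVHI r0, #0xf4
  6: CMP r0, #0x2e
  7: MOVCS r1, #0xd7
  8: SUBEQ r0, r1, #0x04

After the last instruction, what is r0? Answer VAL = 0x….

0: ✓ CMP  NZCV=1000
1: · ADDGT
2: ✓ MOVVC  r1←0x84
3: ✓ CMP  NZCV=1001
4: ✓ ADDNE  r3←0x0d
5: · MOVHI
6: ✓ CMP  NZCV=0010
7: ✓ MOVCS  r1←0xd7
8: · SUBEQ

VAL = 0x71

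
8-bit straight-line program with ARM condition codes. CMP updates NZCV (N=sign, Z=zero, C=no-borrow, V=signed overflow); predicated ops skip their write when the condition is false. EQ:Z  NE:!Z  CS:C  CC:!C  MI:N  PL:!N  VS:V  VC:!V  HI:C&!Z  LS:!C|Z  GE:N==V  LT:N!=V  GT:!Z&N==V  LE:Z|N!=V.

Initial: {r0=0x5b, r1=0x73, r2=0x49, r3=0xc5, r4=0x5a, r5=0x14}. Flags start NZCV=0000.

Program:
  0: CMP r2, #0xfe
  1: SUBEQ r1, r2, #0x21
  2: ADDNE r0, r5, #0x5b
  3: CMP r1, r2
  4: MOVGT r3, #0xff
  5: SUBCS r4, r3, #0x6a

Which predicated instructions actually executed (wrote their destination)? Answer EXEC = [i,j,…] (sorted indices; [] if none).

EXEC = [2,4,5]

0: ✓ CMP  NZCV=0000
1: · SUBEQ
2: ✓ ADDNE  r0←0x6f
3: ✓ CMP  NZCV=0010
4: ✓ MOVGT  r3←0xff
5: ✓ SUBCS  r4←0x95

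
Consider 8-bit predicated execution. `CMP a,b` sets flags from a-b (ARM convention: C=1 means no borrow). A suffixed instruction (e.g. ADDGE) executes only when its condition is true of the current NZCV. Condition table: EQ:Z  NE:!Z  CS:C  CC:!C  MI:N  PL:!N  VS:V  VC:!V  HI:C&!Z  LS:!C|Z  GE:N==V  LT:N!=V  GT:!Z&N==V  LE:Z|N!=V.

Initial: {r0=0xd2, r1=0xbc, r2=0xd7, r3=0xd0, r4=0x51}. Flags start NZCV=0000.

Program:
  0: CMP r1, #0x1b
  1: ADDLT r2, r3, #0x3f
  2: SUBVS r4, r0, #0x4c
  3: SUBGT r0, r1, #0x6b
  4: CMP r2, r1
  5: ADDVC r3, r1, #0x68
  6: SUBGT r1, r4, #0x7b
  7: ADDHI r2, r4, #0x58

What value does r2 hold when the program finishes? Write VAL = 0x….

VAL = 0x0f

[0] flags=1010 → (cmp)
[1] flags=1010 LT?T → r2=0x0f
[2] flags=1010 VS?F → skip
[3] flags=1010 GT?F → skip
[4] flags=0000 → (cmp)
[5] flags=0000 VC?T → r3=0x24
[6] flags=0000 GT?T → r1=0xd6
[7] flags=0000 HI?F → skip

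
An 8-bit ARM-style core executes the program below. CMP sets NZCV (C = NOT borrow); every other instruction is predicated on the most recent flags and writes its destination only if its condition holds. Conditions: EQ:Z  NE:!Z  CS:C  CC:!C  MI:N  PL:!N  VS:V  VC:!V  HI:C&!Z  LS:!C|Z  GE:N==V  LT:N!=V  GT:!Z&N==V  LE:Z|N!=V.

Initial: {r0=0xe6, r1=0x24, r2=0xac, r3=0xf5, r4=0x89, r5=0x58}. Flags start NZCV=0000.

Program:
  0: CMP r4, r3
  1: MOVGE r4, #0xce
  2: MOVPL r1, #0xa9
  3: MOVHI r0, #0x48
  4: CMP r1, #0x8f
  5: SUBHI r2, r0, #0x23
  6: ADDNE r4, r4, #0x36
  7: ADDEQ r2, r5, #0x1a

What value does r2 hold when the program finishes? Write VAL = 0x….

VAL = 0xac

[0] flags=1000 → (cmp)
[1] flags=1000 GE?F → skip
[2] flags=1000 PL?F → skip
[3] flags=1000 HI?F → skip
[4] flags=1001 → (cmp)
[5] flags=1001 HI?F → skip
[6] flags=1001 NE?T → r4=0xbf
[7] flags=1001 EQ?F → skip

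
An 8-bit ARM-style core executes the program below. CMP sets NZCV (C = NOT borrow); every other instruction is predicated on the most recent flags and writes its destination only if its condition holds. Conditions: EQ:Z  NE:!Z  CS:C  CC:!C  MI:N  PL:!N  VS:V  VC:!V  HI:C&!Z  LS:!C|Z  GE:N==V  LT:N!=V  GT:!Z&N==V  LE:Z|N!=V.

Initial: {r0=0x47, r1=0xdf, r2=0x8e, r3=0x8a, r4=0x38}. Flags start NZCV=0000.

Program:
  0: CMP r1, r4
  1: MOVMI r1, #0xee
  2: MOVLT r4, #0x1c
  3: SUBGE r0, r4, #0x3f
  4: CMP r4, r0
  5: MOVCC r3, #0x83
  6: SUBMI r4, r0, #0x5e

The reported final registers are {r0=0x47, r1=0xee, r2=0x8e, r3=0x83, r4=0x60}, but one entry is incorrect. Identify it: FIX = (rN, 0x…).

FIX = (r4, 0xe9)

0: ✓ CMP  NZCV=1010
1: ✓ MOVMI  r1←0xee
2: ✓ MOVLT  r4←0x1c
3: · SUBGE
4: ✓ CMP  NZCV=1000
5: ✓ MOVCC  r3←0x83
6: ✓ SUBMI  r4←0xe9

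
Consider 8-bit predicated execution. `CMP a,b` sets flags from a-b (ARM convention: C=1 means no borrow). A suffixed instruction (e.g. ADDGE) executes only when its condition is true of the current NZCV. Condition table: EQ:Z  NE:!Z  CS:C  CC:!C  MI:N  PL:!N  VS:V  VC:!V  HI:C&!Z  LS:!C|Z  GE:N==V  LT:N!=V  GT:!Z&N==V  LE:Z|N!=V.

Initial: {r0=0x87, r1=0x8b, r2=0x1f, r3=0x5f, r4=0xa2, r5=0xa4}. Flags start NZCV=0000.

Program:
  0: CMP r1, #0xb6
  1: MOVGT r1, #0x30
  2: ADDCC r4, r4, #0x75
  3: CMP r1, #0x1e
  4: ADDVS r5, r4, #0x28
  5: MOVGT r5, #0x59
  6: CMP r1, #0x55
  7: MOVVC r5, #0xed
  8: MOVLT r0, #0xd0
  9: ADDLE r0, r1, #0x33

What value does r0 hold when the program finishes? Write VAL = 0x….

0: ✓ CMP  NZCV=1000
1: · MOVGT
2: ✓ ADDCC  r4←0x17
3: ✓ CMP  NZCV=0011
4: ✓ ADDVS  r5←0x3f
5: · MOVGT
6: ✓ CMP  NZCV=0011
7: · MOVVC
8: ✓ MOVLT  r0←0xd0
9: ✓ ADDLE  r0←0xbe

VAL = 0xbe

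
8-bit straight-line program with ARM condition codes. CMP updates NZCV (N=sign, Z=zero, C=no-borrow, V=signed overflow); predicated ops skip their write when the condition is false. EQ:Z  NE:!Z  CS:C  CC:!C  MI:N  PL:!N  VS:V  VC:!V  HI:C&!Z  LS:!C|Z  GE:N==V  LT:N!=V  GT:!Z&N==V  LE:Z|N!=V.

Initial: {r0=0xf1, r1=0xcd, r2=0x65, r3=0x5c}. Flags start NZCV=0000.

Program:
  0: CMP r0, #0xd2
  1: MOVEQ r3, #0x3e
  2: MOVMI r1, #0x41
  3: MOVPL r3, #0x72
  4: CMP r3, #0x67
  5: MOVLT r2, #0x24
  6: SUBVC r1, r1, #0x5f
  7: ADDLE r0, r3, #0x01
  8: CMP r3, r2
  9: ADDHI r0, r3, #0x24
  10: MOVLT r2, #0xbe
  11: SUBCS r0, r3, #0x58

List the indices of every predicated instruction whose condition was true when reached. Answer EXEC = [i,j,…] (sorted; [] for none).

EXEC = [3,6,9,11]

0: ✓ CMP  NZCV=0010
1: · MOVEQ
2: · MOVMI
3: ✓ MOVPL  r3←0x72
4: ✓ CMP  NZCV=0010
5: · MOVLT
6: ✓ SUBVC  r1←0x6e
7: · ADDLE
8: ✓ CMP  NZCV=0010
9: ✓ ADDHI  r0←0x96
10: · MOVLT
11: ✓ SUBCS  r0←0x1a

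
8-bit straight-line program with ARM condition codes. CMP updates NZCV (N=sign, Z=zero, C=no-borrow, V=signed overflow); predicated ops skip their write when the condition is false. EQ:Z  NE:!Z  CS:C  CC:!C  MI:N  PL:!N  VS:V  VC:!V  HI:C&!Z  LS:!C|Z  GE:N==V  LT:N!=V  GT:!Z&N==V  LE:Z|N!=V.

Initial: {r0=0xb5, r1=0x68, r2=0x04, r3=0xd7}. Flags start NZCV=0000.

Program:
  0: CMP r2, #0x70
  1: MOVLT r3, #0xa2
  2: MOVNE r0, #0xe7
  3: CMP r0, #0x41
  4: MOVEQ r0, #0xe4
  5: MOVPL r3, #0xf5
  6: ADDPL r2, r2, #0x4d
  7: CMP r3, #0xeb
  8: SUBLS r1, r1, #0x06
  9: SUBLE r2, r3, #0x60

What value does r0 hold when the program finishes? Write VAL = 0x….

[0] flags=1000 → (cmp)
[1] flags=1000 LT?T → r3=0xa2
[2] flags=1000 NE?T → r0=0xe7
[3] flags=1010 → (cmp)
[4] flags=1010 EQ?F → skip
[5] flags=1010 PL?F → skip
[6] flags=1010 PL?F → skip
[7] flags=1000 → (cmp)
[8] flags=1000 LS?T → r1=0x62
[9] flags=1000 LE?T → r2=0x42

VAL = 0xe7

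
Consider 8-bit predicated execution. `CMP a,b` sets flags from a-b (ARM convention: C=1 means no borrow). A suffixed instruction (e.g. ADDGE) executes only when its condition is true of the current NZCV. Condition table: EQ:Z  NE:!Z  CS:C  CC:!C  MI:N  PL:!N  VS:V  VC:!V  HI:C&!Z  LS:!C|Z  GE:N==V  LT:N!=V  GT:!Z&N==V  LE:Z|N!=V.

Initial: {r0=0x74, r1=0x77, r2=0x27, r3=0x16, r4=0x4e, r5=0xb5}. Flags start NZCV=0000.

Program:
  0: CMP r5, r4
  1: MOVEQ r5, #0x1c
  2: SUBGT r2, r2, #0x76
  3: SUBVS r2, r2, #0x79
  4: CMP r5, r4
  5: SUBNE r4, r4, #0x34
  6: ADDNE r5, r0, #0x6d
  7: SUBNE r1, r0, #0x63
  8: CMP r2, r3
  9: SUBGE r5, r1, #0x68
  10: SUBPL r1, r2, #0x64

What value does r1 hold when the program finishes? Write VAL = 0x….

VAL = 0x11

0: ✓ CMP  NZCV=0011
1: · MOVEQ
2: · SUBGT
3: ✓ SUBVS  r2←0xae
4: ✓ CMP  NZCV=0011
5: ✓ SUBNE  r4←0x1a
6: ✓ ADDNE  r5←0xe1
7: ✓ SUBNE  r1←0x11
8: ✓ CMP  NZCV=1010
9: · SUBGE
10: · SUBPL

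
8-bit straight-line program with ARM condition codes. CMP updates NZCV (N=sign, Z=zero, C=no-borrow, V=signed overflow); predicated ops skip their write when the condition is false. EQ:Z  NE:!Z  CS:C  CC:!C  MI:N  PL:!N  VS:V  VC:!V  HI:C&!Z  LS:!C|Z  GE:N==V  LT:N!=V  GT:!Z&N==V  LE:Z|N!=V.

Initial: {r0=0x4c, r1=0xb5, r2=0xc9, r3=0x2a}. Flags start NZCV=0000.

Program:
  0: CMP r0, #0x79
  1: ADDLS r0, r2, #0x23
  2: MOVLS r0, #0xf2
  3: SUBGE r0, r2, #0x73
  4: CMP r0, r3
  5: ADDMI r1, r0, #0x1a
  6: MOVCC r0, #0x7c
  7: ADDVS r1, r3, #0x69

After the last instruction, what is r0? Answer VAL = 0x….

VAL = 0xf2

0: ✓ CMP  NZCV=1000
1: ✓ ADDLS  r0←0xec
2: ✓ MOVLS  r0←0xf2
3: · SUBGE
4: ✓ CMP  NZCV=1010
5: ✓ ADDMI  r1←0x0c
6: · MOVCC
7: · ADDVS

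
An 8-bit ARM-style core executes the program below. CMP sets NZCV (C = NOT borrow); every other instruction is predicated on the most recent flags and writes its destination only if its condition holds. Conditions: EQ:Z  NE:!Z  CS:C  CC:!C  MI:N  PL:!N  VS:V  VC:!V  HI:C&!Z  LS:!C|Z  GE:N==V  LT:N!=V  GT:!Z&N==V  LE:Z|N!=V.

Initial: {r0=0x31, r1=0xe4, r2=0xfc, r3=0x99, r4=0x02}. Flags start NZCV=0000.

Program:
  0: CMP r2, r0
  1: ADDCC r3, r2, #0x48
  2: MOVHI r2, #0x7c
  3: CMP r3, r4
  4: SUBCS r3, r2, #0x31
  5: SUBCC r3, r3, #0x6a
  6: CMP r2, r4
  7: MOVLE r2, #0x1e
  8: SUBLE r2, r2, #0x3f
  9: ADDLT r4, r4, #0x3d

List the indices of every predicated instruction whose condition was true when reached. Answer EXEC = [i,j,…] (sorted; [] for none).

EXEC = [2,4]

0: ✓ CMP  NZCV=1010
1: · ADDCC
2: ✓ MOVHI  r2←0x7c
3: ✓ CMP  NZCV=1010
4: ✓ SUBCS  r3←0x4b
5: · SUBCC
6: ✓ CMP  NZCV=0010
7: · MOVLE
8: · SUBLE
9: · ADDLT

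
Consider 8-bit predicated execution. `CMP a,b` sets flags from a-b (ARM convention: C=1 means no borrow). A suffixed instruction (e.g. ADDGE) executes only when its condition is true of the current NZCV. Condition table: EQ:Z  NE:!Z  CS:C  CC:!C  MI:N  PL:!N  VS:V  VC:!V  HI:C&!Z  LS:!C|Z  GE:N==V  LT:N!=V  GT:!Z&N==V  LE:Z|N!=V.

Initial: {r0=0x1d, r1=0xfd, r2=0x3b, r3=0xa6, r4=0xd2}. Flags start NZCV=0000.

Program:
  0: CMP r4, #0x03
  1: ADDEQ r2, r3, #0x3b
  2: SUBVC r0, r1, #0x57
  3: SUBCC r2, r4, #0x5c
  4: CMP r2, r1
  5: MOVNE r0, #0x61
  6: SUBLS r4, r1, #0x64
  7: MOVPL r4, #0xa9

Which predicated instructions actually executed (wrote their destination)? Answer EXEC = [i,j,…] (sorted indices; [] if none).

[0] flags=1010 → (cmp)
[1] flags=1010 EQ?F → skip
[2] flags=1010 VC?T → r0=0xa6
[3] flags=1010 CC?F → skip
[4] flags=0000 → (cmp)
[5] flags=0000 NE?T → r0=0x61
[6] flags=0000 LS?T → r4=0x99
[7] flags=0000 PL?T → r4=0xa9

EXEC = [2,5,6,7]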